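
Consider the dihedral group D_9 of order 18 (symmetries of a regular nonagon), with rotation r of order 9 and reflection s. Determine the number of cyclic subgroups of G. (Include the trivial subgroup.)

12

A cyclic subgroup of order d is generated by each of its φ(d) elements of order d, so the cyclic subgroups of order d number (#elements of order d)/φ(d).
Cyclic subgroups by order — order 1: 1; order 2: 9; order 3: 1; order 9: 1.
Total: 12.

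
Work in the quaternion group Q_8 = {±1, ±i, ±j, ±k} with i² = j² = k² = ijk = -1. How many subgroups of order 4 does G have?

3

|G| = 8 and 4 | 8, so subgroups of order 4 are possible by Lagrange.
The subgroups of order 4 are: {1, -1, i, -i}; {1, -1, j, -j}; {1, -1, k, -k}.
So G has 3 subgroups of order 4.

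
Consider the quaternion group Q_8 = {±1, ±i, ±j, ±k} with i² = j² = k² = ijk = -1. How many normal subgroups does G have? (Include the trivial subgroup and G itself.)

G has 6 subgroups. Checking conjugation-invariance by order — order 1: 1/1 normal; order 2: 1/1 normal; order 4: 3/3 normal; order 8: 1/1 normal.
Total normal subgroups: 6.

6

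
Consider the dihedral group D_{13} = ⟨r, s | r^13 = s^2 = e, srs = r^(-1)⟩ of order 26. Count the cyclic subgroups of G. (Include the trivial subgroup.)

15

Group the elements of G by the cyclic subgroup they generate; each cyclic subgroup of order d accounts for φ(d) elements.
Cyclic subgroups by order — order 1: 1; order 2: 13; order 13: 1.
Total: 15.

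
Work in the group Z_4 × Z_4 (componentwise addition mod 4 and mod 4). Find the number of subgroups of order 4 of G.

7

|G| = 16 and 4 | 16, so subgroups of order 4 are possible by Lagrange.
The subgroups of order 4 are: {(0,0), (0,1), (0,2), (0,3)}; {(0,0), (0,2), (2,0), (2,2)}; {(0,0), (0,2), (2,1), (2,3)}; {(0,0), (1,0), (2,0), (3,0)}; … (7 in all).
So G has 7 subgroups of order 4.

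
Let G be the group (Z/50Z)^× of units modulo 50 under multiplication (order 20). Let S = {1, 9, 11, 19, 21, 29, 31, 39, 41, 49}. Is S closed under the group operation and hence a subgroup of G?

|S| = 10 divides |G| = 20, consistent with Lagrange.
S contains the identity, every element's inverse is in S, and S is closed under ·: it is a subgroup.
In fact S = ⟨39⟩.

Yes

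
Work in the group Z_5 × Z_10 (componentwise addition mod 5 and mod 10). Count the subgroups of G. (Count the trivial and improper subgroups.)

|G| = 50, so by Lagrange every subgroup order divides 50. Divisors: 1, 2, 5, 10, 25, 50.
Subgroups by order — order 1: 1; order 2: 1; order 5: 6; order 10: 6; order 25: 1; order 50: 1.
Total: 1 + 1 + 6 + 6 + 1 + 1 = 16.

16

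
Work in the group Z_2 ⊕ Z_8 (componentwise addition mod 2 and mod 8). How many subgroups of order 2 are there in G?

3

|G| = 16 and 2 | 16, so subgroups of order 2 are possible by Lagrange.
The subgroups of order 2 are: {(0,0), (0,4)}; {(0,0), (1,0)}; {(0,0), (1,4)}.
So G has 3 subgroups of order 2.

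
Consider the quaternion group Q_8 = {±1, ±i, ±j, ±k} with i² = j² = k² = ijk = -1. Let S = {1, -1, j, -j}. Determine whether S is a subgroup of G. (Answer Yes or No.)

Yes

|S| = 4 divides |G| = 8, consistent with Lagrange.
S contains the identity, every element's inverse is in S, and S is closed under ·: it is a subgroup.
In fact S = ⟨j⟩.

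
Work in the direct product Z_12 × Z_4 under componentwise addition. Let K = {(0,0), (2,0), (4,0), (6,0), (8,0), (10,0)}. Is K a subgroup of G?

|K| = 6 divides |G| = 48, consistent with Lagrange.
K contains the identity, every element's inverse is in K, and K is closed under +: it is a subgroup.
In fact K = ⟨(10,0)⟩.

Yes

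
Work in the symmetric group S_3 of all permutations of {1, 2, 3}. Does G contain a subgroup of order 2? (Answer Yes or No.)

Yes

2 | 6. A subgroup of order 2 is {e, (1 2)}.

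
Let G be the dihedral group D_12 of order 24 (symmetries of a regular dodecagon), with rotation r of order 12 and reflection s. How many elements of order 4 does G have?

2

The elements of order 4 are: r^3, r^9.
That's 2.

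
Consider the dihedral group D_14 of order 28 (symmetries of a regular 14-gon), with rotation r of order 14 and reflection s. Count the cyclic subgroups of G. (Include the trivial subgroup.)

18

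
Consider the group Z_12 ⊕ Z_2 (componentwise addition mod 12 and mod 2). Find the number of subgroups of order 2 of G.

3

|G| = 24 and 2 | 24, so subgroups of order 2 are possible by Lagrange.
The subgroups of order 2 are: {(0,0), (0,1)}; {(0,0), (6,0)}; {(0,0), (6,1)}.
So G has 3 subgroups of order 2.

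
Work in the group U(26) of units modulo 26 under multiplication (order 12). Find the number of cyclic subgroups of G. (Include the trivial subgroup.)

6

A cyclic subgroup of order d is generated by each of its φ(d) elements of order d, so the cyclic subgroups of order d number (#elements of order d)/φ(d).
Cyclic subgroups by order — order 1: 1; order 2: 1; order 3: 1; order 4: 1; order 6: 1; order 12: 1.
Total: 6.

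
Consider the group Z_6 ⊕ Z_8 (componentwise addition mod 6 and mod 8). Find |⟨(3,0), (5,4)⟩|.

|⟨(3,0)⟩| = 2 and |⟨(5,4)⟩| = 6, so |H| is a multiple of lcm(2, 6) = 6 and divides |G| = 48.
Closing under the operation: H = {(0,0), (0,4), (1,0), (1,4), (2,0), (2,4), (3,0), (3,4), (4,0), (4,4), (5,0), (5,4)}, so |H| = 12.

12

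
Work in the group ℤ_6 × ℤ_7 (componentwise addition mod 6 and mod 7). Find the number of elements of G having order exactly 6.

2

An element (a,b) has order lcm(ord(a), ord(b)); count pairs with lcm equal to 6.
Enumerating gives 2 such elements.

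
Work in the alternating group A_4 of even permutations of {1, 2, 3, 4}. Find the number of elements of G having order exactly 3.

The elements of order 3 are: (2 3 4), (2 4 3), (1 2 3), (1 2 4), (1 3 2), (1 3 4), (1 4 2), (1 4 3).
That's 8.

8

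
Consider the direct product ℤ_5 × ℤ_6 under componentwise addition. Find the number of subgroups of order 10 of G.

|G| = 30 and 10 | 30, so subgroups of order 10 are possible by Lagrange.
The subgroups of order 10 are: {(0,0), (0,3), (1,0), (1,3), (2,0), (2,3), (3,0), (3,3), (4,0), (4,3)}.
So G has 1 subgroup of order 10.

1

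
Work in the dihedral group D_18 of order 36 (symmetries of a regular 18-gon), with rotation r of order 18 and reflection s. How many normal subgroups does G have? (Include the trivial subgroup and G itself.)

G has 45 subgroups. Checking conjugation-invariance by order — order 1: 1/1 normal; order 2: 1/19 normal; order 3: 1/1 normal; order 4: 0/9 normal; order 6: 1/7 normal; order 9: 1/1 normal; order 12: 0/3 normal; order 18: 3/3 normal; order 36: 1/1 normal.
Total normal subgroups: 9.

9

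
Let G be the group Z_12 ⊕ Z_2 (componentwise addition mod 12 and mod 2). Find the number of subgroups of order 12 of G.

3

|G| = 24 and 12 | 24, so subgroups of order 12 are possible by Lagrange.
The subgroups of order 12 are: {(0,0), (0,1), (2,0), (2,1), (4,0), (4,1), (6,0), (6,1), (8,0), (8,1), (10,0), (10,1)}; {(0,0), (1,0), (2,0), (3,0), (4,0), (5,0), (6,0), (7,0), (8,0), (9,0), (10,0), (11,0)}; {(0,0), (1,1), (2,0), (3,1), (4,0), (5,1), (6,0), (7,1), (8,0), (9,1), (10,0), (11,1)}.
So G has 3 subgroups of order 12.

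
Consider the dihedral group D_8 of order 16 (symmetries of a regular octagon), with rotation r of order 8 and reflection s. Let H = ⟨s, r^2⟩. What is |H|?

8

|⟨s⟩| = 2 and |⟨r^2⟩| = 4, so |H| is a multiple of lcm(2, 4) = 4 and divides |G| = 16.
Closing under the operation: H = {e, r^2, r^4, r^6, s, r^2s, r^4s, r^6s}, so |H| = 8.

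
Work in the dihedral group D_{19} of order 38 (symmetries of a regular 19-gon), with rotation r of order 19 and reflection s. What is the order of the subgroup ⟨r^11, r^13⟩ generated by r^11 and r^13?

|⟨r^11⟩| = 19 and |⟨r^13⟩| = 19, so |H| is a multiple of lcm(19, 19) = 19 and divides |G| = 38.
Closing under the operation: H = {e, r, r^2, r^3, r^4, r^5, r^6, r^7, r^8, r^9, r^10, r^11, r^12, r^13, r^14, r^15, r^16, r^17, r^18}, so |H| = 19.

19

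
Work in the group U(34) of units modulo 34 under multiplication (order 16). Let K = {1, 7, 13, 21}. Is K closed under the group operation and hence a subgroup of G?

7 ∈ K but its inverse 5 ∉ K, so K is not a subgroup.

No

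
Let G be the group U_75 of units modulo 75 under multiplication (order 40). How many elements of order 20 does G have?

Enumerating element orders in G gives 16 elements of order 20.

16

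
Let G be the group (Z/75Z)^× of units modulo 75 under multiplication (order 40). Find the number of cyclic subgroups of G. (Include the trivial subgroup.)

A cyclic subgroup of order d is generated by each of its φ(d) elements of order d, so the cyclic subgroups of order d number (#elements of order d)/φ(d).
Cyclic subgroups by order — order 1: 1; order 2: 3; order 4: 2; order 5: 1; order 10: 3; order 20: 2.
Total: 12.

12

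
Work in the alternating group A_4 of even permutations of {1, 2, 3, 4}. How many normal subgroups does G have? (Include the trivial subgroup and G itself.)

3

G has 10 subgroups. Checking conjugation-invariance by order — order 1: 1/1 normal; order 2: 0/3 normal; order 3: 0/4 normal; order 4: 1/1 normal; order 12: 1/1 normal.
Total normal subgroups: 3.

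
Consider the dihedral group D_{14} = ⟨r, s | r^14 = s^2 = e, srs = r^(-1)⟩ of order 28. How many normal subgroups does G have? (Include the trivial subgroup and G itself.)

7

G has 28 subgroups. Checking conjugation-invariance by order — order 1: 1/1 normal; order 2: 1/15 normal; order 4: 0/7 normal; order 7: 1/1 normal; order 14: 3/3 normal; order 28: 1/1 normal.
Total normal subgroups: 7.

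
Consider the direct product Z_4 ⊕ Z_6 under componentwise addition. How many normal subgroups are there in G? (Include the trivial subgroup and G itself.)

16

G is abelian, so every subgroup is normal.
G has 16 subgroups in total, hence 16 normal subgroups.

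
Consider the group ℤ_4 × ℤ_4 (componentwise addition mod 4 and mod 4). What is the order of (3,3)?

The order of (3,3) in Z_4 × Z_4 is lcm(ord(3) in Z_4, ord(3) in Z_4).
ord(3) = 4 and ord(3) = 4, so |⟨(3,3)⟩| = lcm(4, 4) = 4.

4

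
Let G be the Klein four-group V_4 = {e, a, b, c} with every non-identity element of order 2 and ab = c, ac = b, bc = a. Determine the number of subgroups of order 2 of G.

3

|G| = 4 and 2 | 4, so subgroups of order 2 are possible by Lagrange.
The subgroups of order 2 are: {e, a}; {e, b}; {e, c}.
So G has 3 subgroups of order 2.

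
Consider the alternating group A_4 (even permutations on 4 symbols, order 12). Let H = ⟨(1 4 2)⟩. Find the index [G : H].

|⟨(1 4 2)⟩| = 3 and |G| = 12.
By Lagrange, [G : H] = |G|/|H| = 12/3 = 4.

4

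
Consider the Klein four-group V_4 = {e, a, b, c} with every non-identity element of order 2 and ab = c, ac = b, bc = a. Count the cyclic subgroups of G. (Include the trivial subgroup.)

4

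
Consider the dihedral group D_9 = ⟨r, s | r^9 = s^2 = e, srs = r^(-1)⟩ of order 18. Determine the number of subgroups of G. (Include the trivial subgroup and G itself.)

16

|G| = 18, so by Lagrange every subgroup order divides 18. Divisors: 1, 2, 3, 6, 9, 18.
Subgroups by order — order 1: 1; order 2: 9; order 3: 1; order 6: 3; order 9: 1; order 18: 1.
Total: 1 + 9 + 1 + 3 + 1 + 1 = 16.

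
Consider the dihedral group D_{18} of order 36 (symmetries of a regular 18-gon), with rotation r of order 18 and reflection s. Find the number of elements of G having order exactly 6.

2

The elements of order 6 are: r^3, r^15.
That's 2.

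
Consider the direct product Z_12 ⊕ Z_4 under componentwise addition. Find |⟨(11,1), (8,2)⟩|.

24

|⟨(11,1)⟩| = 12 and |⟨(8,2)⟩| = 6, so |H| is a multiple of lcm(12, 6) = 12 and divides |G| = 48.
Closing under the operation: H = {(0,0), (0,2), (1,1), (1,3), (2,0), (2,2), (3,1), (3,3), (4,0), (4,2), (5,1), (5,3), (6,0), (6,2), (7,1), (7,3), (8,0), (8,2), (9,1), (9,3), (10,0), (10,2), (11,1), (11,3)}, so |H| = 24.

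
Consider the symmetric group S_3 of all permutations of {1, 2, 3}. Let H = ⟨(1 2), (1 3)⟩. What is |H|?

6

|⟨(1 2)⟩| = 2 and |⟨(1 3)⟩| = 2, so |H| is a multiple of lcm(2, 2) = 2 and divides |G| = 6.
Closing {(1 2), (1 3)} under the group operation gives all of G, so |H| = 6.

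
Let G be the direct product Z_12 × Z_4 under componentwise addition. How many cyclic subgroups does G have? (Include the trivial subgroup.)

Group the elements of G by the cyclic subgroup they generate; each cyclic subgroup of order d accounts for φ(d) elements.
Cyclic subgroups by order — order 1: 1; order 2: 3; order 3: 1; order 4: 6; order 6: 3; order 12: 6.
Total: 20.

20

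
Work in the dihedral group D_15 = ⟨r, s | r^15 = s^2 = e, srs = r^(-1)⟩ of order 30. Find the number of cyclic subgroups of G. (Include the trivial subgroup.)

Each element a generates a cyclic subgroup ⟨a⟩; distinct elements may generate the same one (a cyclic group of order d has φ(d) generators).
Cyclic subgroups by order — order 1: 1; order 2: 15; order 3: 1; order 5: 1; order 15: 1.
Total: 19.

19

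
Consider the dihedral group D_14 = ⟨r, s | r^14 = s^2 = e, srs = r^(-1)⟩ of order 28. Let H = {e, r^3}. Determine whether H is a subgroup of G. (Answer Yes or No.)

r^3 ∈ H but its inverse r^11 ∉ H, so H is not a subgroup.

No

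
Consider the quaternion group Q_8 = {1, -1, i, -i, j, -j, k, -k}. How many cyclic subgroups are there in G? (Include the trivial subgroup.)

5

Group the elements of G by the cyclic subgroup they generate; each cyclic subgroup of order d accounts for φ(d) elements.
Cyclic subgroups by order — order 1: 1; order 2: 1; order 4: 3.
Total: 5.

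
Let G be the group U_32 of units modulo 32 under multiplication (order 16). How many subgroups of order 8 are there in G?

3

|G| = 16 and 8 | 16, so subgroups of order 8 are possible by Lagrange.
The subgroups of order 8 are: {1, 3, 9, 11, 17, 19, 25, 27}; {1, 5, 9, 13, 17, 21, 25, 29}; {1, 7, 9, 15, 17, 23, 25, 31}.
So G has 3 subgroups of order 8.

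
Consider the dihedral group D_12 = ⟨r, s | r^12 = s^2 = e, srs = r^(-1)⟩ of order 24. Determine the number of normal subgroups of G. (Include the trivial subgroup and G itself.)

9

G has 34 subgroups. Checking conjugation-invariance by order — order 1: 1/1 normal; order 2: 1/13 normal; order 3: 1/1 normal; order 4: 1/7 normal; order 6: 1/5 normal; order 8: 0/3 normal; order 12: 3/3 normal; order 24: 1/1 normal.
Total normal subgroups: 9.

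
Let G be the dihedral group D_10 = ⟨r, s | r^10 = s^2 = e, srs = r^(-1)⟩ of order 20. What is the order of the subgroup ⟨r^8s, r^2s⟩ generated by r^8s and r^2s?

|⟨r^8s⟩| = 2 and |⟨r^2s⟩| = 2, so |H| is a multiple of lcm(2, 2) = 2 and divides |G| = 20.
Closing under the operation: H = {e, r^2, r^4, r^6, r^8, s, r^2s, r^4s, r^6s, r^8s}, so |H| = 10.

10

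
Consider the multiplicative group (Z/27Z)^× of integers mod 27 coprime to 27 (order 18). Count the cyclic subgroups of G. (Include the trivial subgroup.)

Group the elements of G by the cyclic subgroup they generate; each cyclic subgroup of order d accounts for φ(d) elements.
Cyclic subgroups by order — order 1: 1; order 2: 1; order 3: 1; order 6: 1; order 9: 1; order 18: 1.
Total: 6.

6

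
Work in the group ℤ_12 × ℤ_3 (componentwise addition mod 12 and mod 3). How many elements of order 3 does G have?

8

An element (a,b) has order lcm(ord(a), ord(b)); count pairs with lcm equal to 3.
Enumerating gives 8 such elements.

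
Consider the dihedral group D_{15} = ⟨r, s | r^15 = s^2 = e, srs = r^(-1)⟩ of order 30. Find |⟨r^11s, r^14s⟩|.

|⟨r^11s⟩| = 2 and |⟨r^14s⟩| = 2, so |H| is a multiple of lcm(2, 2) = 2 and divides |G| = 30.
Closing under the operation: H = {e, r^3, r^6, r^9, r^12, r^2s, r^5s, r^8s, r^11s, r^14s}, so |H| = 10.

10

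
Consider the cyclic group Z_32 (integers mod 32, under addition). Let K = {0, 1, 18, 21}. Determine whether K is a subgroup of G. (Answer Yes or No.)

1 ∈ K but its inverse 31 ∉ K, so K is not a subgroup.

No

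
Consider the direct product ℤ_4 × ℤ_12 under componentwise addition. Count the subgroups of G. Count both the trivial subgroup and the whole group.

30

|G| = 48, so by Lagrange every subgroup order divides 48. Divisors: 1, 2, 3, 4, 6, 8, 12, 16, 24, 48.
Subgroups by order — order 1: 1; order 2: 3; order 3: 1; order 4: 7; order 6: 3; order 8: 3; order 12: 7; order 16: 1; order 24: 3; order 48: 1.
Total: 1 + 3 + 1 + 7 + 3 + 3 + 7 + 1 + 3 + 1 = 30.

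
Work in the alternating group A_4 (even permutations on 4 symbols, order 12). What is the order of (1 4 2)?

Computing powers of (1 4 2): the smallest k with ((1 4 2))^k = e is k = 3.

3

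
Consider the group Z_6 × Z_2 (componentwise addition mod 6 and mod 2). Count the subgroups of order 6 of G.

3

|G| = 12 and 6 | 12, so subgroups of order 6 are possible by Lagrange.
The subgroups of order 6 are: {(0,0), (0,1), (2,0), (2,1), (4,0), (4,1)}; {(0,0), (1,0), (2,0), (3,0), (4,0), (5,0)}; {(0,0), (1,1), (2,0), (3,1), (4,0), (5,1)}.
So G has 3 subgroups of order 6.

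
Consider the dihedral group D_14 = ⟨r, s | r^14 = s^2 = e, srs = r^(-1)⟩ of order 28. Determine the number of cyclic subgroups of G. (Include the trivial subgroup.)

18

A cyclic subgroup of order d is generated by each of its φ(d) elements of order d, so the cyclic subgroups of order d number (#elements of order d)/φ(d).
Cyclic subgroups by order — order 1: 1; order 2: 15; order 7: 1; order 14: 1.
Total: 18.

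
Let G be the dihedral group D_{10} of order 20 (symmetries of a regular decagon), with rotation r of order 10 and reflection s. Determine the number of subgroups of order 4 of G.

5

|G| = 20 and 4 | 20, so subgroups of order 4 are possible by Lagrange.
The subgroups of order 4 are: {e, r^5, r^2s, r^7s}; {e, r^5, r^3s, r^8s}; {e, r^5, r^4s, r^9s}; {e, r^5, s, r^5s}; … (5 in all).
So G has 5 subgroups of order 4.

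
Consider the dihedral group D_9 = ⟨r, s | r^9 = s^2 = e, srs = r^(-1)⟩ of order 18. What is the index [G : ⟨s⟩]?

|⟨s⟩| = 2 and |G| = 18.
By Lagrange, [G : H] = |G|/|H| = 18/2 = 9.

9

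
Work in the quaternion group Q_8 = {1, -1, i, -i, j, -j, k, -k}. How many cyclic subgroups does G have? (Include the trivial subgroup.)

5

Group the elements of G by the cyclic subgroup they generate; each cyclic subgroup of order d accounts for φ(d) elements.
Cyclic subgroups by order — order 1: 1; order 2: 1; order 4: 3.
Total: 5.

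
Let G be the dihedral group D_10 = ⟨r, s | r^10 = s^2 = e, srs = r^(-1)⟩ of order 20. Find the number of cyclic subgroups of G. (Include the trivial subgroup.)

A cyclic subgroup of order d is generated by each of its φ(d) elements of order d, so the cyclic subgroups of order d number (#elements of order d)/φ(d).
Cyclic subgroups by order — order 1: 1; order 2: 11; order 5: 1; order 10: 1.
Total: 14.

14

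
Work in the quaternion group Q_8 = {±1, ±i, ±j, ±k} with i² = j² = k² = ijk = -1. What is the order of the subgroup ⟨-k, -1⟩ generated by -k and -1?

4

|⟨-k⟩| = 4 and |⟨-1⟩| = 2, so |H| is a multiple of lcm(4, 2) = 4 and divides |G| = 8.
Closing under the operation: H = {1, -1, k, -k}, so |H| = 4.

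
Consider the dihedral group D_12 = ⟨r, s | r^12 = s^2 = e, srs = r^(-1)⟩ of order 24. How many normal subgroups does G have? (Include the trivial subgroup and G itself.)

9

G has 34 subgroups. Checking conjugation-invariance by order — order 1: 1/1 normal; order 2: 1/13 normal; order 3: 1/1 normal; order 4: 1/7 normal; order 6: 1/5 normal; order 8: 0/3 normal; order 12: 3/3 normal; order 24: 1/1 normal.
Total normal subgroups: 9.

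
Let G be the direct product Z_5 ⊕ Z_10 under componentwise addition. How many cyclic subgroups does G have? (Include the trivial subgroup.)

Group the elements of G by the cyclic subgroup they generate; each cyclic subgroup of order d accounts for φ(d) elements.
Cyclic subgroups by order — order 1: 1; order 2: 1; order 5: 6; order 10: 6.
Total: 14.

14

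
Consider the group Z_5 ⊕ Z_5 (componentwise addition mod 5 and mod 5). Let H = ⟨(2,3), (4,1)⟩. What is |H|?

|⟨(2,3)⟩| = 5 and |⟨(4,1)⟩| = 5, so |H| is a multiple of lcm(5, 5) = 5 and divides |G| = 25.
Closing under the operation: H = {(0,0), (1,4), (2,3), (3,2), (4,1)}, so |H| = 5.

5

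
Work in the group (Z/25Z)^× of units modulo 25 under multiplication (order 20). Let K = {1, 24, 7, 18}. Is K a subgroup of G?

|K| = 4 divides |G| = 20, consistent with Lagrange.
K contains the identity, every element's inverse is in K, and K is closed under ·: it is a subgroup.
In fact K = ⟨18⟩.

Yes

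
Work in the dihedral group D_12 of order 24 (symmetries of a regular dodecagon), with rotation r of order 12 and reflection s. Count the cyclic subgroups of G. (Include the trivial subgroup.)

18

A cyclic subgroup of order d is generated by each of its φ(d) elements of order d, so the cyclic subgroups of order d number (#elements of order d)/φ(d).
Cyclic subgroups by order — order 1: 1; order 2: 13; order 3: 1; order 4: 1; order 6: 1; order 12: 1.
Total: 18.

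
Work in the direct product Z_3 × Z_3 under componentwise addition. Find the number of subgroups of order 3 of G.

4

|G| = 9 and 3 | 9, so subgroups of order 3 are possible by Lagrange.
The subgroups of order 3 are: {(0,0), (0,1), (0,2)}; {(0,0), (1,0), (2,0)}; {(0,0), (1,1), (2,2)}; {(0,0), (1,2), (2,1)}.
So G has 4 subgroups of order 3.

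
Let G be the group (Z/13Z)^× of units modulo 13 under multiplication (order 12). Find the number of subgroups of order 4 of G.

1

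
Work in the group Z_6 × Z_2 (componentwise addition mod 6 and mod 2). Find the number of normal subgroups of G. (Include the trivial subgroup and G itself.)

G is abelian, so every subgroup is normal.
G has 10 subgroups in total, hence 10 normal subgroups.

10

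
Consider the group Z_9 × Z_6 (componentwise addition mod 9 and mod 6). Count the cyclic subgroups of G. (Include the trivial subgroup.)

16

Group the elements of G by the cyclic subgroup they generate; each cyclic subgroup of order d accounts for φ(d) elements.
Cyclic subgroups by order — order 1: 1; order 2: 1; order 3: 4; order 6: 4; order 9: 3; order 18: 3.
Total: 16.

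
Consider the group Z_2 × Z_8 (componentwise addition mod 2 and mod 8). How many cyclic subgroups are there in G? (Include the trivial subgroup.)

8

Group the elements of G by the cyclic subgroup they generate; each cyclic subgroup of order d accounts for φ(d) elements.
Cyclic subgroups by order — order 1: 1; order 2: 3; order 4: 2; order 8: 2.
Total: 8.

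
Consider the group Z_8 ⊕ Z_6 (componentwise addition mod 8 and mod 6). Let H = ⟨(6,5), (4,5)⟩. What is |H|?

|⟨(6,5)⟩| = 12 and |⟨(4,5)⟩| = 6, so |H| is a multiple of lcm(12, 6) = 12 and divides |G| = 48.
Closing under the operation: H = {(0,0), (0,1), (0,2), (0,3), (0,4), (0,5), (2,0), (2,1), (2,2), (2,3), (2,4), (2,5), (4,0), (4,1), (4,2), (4,3), (4,4), (4,5), (6,0), (6,1), (6,2), (6,3), (6,4), (6,5)}, so |H| = 24.

24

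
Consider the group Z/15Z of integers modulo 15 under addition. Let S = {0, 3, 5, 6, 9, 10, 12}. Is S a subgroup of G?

|S| = 7 does not divide |G| = 15, so by Lagrange S is not a subgroup.

No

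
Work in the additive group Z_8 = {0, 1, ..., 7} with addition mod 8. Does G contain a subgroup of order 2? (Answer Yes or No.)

2 | 8. A subgroup of order 2 is {0, 4}.

Yes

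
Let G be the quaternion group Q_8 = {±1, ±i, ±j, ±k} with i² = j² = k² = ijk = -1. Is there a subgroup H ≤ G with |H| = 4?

4 | 8. A subgroup of order 4 is {1, -1, i, -i}.

Yes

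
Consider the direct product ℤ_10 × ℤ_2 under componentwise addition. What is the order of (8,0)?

The order of (8,0) in Z_10 × Z_2 is lcm(ord(8) in Z_10, ord(0) in Z_2).
ord(8) = 5 and ord(0) = 1, so |⟨(8,0)⟩| = lcm(5, 1) = 5.

5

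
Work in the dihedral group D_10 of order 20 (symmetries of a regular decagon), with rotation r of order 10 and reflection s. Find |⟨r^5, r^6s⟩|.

4

|⟨r^5⟩| = 2 and |⟨r^6s⟩| = 2, so |H| is a multiple of lcm(2, 2) = 2 and divides |G| = 20.
Closing under the operation: H = {e, r^5, rs, r^6s}, so |H| = 4.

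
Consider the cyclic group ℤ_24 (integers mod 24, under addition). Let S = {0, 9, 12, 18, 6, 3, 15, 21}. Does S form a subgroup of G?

Yes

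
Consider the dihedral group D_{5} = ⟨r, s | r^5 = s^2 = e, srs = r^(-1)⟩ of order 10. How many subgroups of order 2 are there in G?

5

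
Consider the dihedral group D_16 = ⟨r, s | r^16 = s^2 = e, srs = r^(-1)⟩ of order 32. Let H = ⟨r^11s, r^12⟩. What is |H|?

|⟨r^11s⟩| = 2 and |⟨r^12⟩| = 4, so |H| is a multiple of lcm(2, 4) = 4 and divides |G| = 32.
Closing under the operation: H = {e, r^4, r^8, r^12, r^3s, r^7s, r^11s, r^15s}, so |H| = 8.

8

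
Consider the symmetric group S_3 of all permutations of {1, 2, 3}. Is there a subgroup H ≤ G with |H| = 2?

Yes

2 | 6. A subgroup of order 2 is {e, (1 2)}.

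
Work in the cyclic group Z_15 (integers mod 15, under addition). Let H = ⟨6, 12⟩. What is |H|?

5

|⟨6⟩| = 5 and |⟨12⟩| = 5, so |H| is a multiple of lcm(5, 5) = 5 and divides |G| = 15.
Closing under the operation: H = {0, 3, 6, 9, 12}, so |H| = 5.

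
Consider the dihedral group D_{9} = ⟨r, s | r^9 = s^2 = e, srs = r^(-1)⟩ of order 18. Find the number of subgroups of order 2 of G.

|G| = 18 and 2 | 18, so subgroups of order 2 are possible by Lagrange.
The subgroups of order 2 are: {e, r^2s}; {e, r^3s}; {e, r^4s}; {e, r^5s}; … (9 in all).
So G has 9 subgroups of order 2.

9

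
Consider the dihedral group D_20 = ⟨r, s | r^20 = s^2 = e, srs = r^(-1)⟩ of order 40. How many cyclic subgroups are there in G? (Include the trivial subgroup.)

26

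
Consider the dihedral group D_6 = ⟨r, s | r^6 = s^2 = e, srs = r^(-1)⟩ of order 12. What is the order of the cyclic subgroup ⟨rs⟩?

2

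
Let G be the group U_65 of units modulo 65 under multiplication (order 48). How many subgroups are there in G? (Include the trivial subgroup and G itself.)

30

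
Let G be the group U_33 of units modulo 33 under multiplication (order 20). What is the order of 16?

Compute successive powers of 16 mod 33: 16, 25, 4, 31, 1; 16^5 ≡ 1 (mod 33).
So |⟨16⟩| = 5.

5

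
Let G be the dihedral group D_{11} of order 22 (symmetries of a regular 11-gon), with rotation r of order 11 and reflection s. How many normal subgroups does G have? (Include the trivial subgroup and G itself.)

G has 14 subgroups. Checking conjugation-invariance by order — order 1: 1/1 normal; order 2: 0/11 normal; order 11: 1/1 normal; order 22: 1/1 normal.
Total normal subgroups: 3.

3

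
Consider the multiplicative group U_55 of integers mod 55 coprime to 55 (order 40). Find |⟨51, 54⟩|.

|⟨51⟩| = 10 and |⟨54⟩| = 2, so |H| is a multiple of lcm(10, 2) = 10 and divides |G| = 40.
Closing under the operation: H = {1, 4, 6, 9, 14, 16, 19, 21, 24, 26, 29, 31, 34, 36, 39, 41, 46, 49, 51, 54}, so |H| = 20.

20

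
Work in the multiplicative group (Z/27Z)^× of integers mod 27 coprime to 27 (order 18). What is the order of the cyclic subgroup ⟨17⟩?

6

Compute successive powers of 17 mod 27: 17, 19, 26, 10, 8, 1; 17^6 ≡ 1 (mod 27).
So |⟨17⟩| = 6.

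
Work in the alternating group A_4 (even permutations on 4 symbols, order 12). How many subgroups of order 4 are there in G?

|G| = 12 and 4 | 12, so subgroups of order 4 are possible by Lagrange.
The subgroups of order 4 are: {e, (1 2)(3 4), (1 3)(2 4), (1 4)(2 3)}.
So G has 1 subgroup of order 4.

1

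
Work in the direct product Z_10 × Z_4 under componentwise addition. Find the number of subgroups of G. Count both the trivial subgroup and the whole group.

|G| = 40, so by Lagrange every subgroup order divides 40. Divisors: 1, 2, 4, 5, 8, 10, 20, 40.
Subgroups by order — order 1: 1; order 2: 3; order 4: 3; order 5: 1; order 8: 1; order 10: 3; order 20: 3; order 40: 1.
Total: 1 + 3 + 3 + 1 + 1 + 3 + 3 + 1 = 16.

16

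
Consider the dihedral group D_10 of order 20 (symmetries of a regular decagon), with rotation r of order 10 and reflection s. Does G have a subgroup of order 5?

Yes

5 | 20. A subgroup of order 5 is {e, r^2, r^4, r^6, r^8}.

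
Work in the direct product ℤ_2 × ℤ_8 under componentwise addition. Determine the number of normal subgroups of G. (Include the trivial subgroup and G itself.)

G is abelian, so every subgroup is normal.
G has 11 subgroups in total, hence 11 normal subgroups.

11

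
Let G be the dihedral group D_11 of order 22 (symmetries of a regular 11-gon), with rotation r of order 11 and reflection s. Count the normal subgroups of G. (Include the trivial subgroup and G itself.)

3

G has 14 subgroups. Checking conjugation-invariance by order — order 1: 1/1 normal; order 2: 0/11 normal; order 11: 1/1 normal; order 22: 1/1 normal.
Total normal subgroups: 3.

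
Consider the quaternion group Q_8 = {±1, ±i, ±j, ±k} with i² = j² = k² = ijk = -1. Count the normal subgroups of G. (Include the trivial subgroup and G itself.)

6

G has 6 subgroups. Checking conjugation-invariance by order — order 1: 1/1 normal; order 2: 1/1 normal; order 4: 3/3 normal; order 8: 1/1 normal.
Total normal subgroups: 6.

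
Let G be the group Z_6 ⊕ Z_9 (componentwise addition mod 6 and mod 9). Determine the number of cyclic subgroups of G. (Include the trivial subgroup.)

A cyclic subgroup of order d is generated by each of its φ(d) elements of order d, so the cyclic subgroups of order d number (#elements of order d)/φ(d).
Cyclic subgroups by order — order 1: 1; order 2: 1; order 3: 4; order 6: 4; order 9: 3; order 18: 3.
Total: 16.

16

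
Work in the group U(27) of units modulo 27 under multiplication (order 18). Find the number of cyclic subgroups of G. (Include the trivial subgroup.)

Each element a generates a cyclic subgroup ⟨a⟩; distinct elements may generate the same one (a cyclic group of order d has φ(d) generators).
Cyclic subgroups by order — order 1: 1; order 2: 1; order 3: 1; order 6: 1; order 9: 1; order 18: 1.
Total: 6.

6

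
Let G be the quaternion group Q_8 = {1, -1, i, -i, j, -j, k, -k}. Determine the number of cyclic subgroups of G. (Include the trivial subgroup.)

A cyclic subgroup of order d is generated by each of its φ(d) elements of order d, so the cyclic subgroups of order d number (#elements of order d)/φ(d).
Cyclic subgroups by order — order 1: 1; order 2: 1; order 4: 3.
Total: 5.

5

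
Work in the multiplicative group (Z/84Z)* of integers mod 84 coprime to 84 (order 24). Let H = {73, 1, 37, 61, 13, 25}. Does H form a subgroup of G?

Yes

|H| = 6 divides |G| = 24, consistent with Lagrange.
H contains the identity, every element's inverse is in H, and H is closed under ·: it is a subgroup.
In fact H = ⟨73⟩.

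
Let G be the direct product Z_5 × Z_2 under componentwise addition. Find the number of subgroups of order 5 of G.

1

|G| = 10 and 5 | 10, so subgroups of order 5 are possible by Lagrange.
The subgroups of order 5 are: {(0,0), (1,0), (2,0), (3,0), (4,0)}.
So G has 1 subgroup of order 5.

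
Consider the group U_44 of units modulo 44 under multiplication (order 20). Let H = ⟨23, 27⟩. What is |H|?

10

|⟨23⟩| = 2 and |⟨27⟩| = 10, so |H| is a multiple of lcm(2, 10) = 10 and divides |G| = 20.
Closing under the operation: H = {1, 3, 5, 9, 15, 23, 25, 27, 31, 37}, so |H| = 10.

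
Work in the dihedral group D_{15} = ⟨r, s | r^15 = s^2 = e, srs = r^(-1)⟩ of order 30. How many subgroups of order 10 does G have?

|G| = 30 and 10 | 30, so subgroups of order 10 are possible by Lagrange.
The subgroups of order 10 are: {e, r^3, r^6, r^9, r^12, rs, r^4s, r^7s, r^10s, r^13s}; {e, r^3, r^6, r^9, r^12, r^2s, r^5s, r^8s, r^11s, r^14s}; {e, r^3, r^6, r^9, r^12, s, r^3s, r^6s, r^9s, r^12s}.
So G has 3 subgroups of order 10.

3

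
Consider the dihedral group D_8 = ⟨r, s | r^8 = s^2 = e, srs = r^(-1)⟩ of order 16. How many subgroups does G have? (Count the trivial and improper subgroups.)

19

|G| = 16, so by Lagrange every subgroup order divides 16. Divisors: 1, 2, 4, 8, 16.
Subgroups by order — order 1: 1; order 2: 9; order 4: 5; order 8: 3; order 16: 1.
Total: 1 + 9 + 5 + 3 + 1 = 19.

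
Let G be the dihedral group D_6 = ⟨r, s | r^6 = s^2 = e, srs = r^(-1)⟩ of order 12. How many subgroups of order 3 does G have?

|G| = 12 and 3 | 12, so subgroups of order 3 are possible by Lagrange.
The subgroups of order 3 are: {e, r^2, r^4}.
So G has 1 subgroup of order 3.

1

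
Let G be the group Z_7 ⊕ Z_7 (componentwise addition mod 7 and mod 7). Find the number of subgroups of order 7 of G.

|G| = 49 and 7 | 49, so subgroups of order 7 are possible by Lagrange.
The subgroups of order 7 are: {(0,0), (0,1), (0,2), (0,3), (0,4), (0,5), (0,6)}; {(0,0), (1,0), (2,0), (3,0), (4,0), (5,0), (6,0)}; {(0,0), (1,1), (2,2), (3,3), (4,4), (5,5), (6,6)}; {(0,0), (1,2), (2,4), (3,6), (4,1), (5,3), (6,5)}; … (8 in all).
So G has 8 subgroups of order 7.

8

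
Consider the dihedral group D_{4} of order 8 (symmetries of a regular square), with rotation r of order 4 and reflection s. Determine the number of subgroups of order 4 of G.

3

|G| = 8 and 4 | 8, so subgroups of order 4 are possible by Lagrange.
The subgroups of order 4 are: {e, r, r^2, r^3}; {e, r^2, s, r^2s}; {e, r^2, rs, r^3s}.
So G has 3 subgroups of order 4.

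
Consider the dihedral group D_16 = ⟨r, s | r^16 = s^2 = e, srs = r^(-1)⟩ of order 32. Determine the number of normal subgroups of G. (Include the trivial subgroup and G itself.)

G has 36 subgroups. Checking conjugation-invariance by order — order 1: 1/1 normal; order 2: 1/17 normal; order 4: 1/9 normal; order 8: 1/5 normal; order 16: 3/3 normal; order 32: 1/1 normal.
Total normal subgroups: 8.

8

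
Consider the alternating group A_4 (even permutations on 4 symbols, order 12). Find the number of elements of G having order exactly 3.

The elements of order 3 are: (2 3 4), (2 4 3), (1 2 3), (1 2 4), (1 3 2), (1 3 4), (1 4 2), (1 4 3).
That's 8.

8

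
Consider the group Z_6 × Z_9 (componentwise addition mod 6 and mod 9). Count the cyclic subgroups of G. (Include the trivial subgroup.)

A cyclic subgroup of order d is generated by each of its φ(d) elements of order d, so the cyclic subgroups of order d number (#elements of order d)/φ(d).
Cyclic subgroups by order — order 1: 1; order 2: 1; order 3: 4; order 6: 4; order 9: 3; order 18: 3.
Total: 16.

16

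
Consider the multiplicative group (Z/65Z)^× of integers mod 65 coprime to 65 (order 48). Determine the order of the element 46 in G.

12

Compute successive powers of 46 mod 65: 46, 36, 31, 61, 11, 51, 6, 16, …; 46^12 ≡ 1 (mod 65).
So |⟨46⟩| = 12.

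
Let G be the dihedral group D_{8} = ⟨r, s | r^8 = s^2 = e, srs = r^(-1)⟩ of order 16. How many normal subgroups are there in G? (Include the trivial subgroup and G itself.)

G has 19 subgroups. Checking conjugation-invariance by order — order 1: 1/1 normal; order 2: 1/9 normal; order 4: 1/5 normal; order 8: 3/3 normal; order 16: 1/1 normal.
Total normal subgroups: 7.

7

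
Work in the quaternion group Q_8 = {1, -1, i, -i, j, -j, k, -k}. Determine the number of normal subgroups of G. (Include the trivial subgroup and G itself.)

G has 6 subgroups. Checking conjugation-invariance by order — order 1: 1/1 normal; order 2: 1/1 normal; order 4: 3/3 normal; order 8: 1/1 normal.
Total normal subgroups: 6.

6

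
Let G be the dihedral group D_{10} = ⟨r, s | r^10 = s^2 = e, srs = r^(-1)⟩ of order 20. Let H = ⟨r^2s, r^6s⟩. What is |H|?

|⟨r^2s⟩| = 2 and |⟨r^6s⟩| = 2, so |H| is a multiple of lcm(2, 2) = 2 and divides |G| = 20.
Closing under the operation: H = {e, r^2, r^4, r^6, r^8, s, r^2s, r^4s, r^6s, r^8s}, so |H| = 10.

10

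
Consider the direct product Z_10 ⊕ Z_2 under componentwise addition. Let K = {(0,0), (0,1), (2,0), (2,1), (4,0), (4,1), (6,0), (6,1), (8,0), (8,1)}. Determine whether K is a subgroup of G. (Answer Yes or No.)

|K| = 10 divides |G| = 20, consistent with Lagrange.
K contains the identity, every element's inverse is in K, and K is closed under +: it is a subgroup.
In fact K = ⟨(2,1)⟩.

Yes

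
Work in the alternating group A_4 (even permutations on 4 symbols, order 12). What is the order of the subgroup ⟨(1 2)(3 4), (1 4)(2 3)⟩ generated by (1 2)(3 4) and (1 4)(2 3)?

|⟨(1 2)(3 4)⟩| = 2 and |⟨(1 4)(2 3)⟩| = 2, so |H| is a multiple of lcm(2, 2) = 2 and divides |G| = 12.
Closing under the operation: H = {e, (1 2)(3 4), (1 3)(2 4), (1 4)(2 3)}, so |H| = 4.

4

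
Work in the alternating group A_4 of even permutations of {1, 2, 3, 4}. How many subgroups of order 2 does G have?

|G| = 12 and 2 | 12, so subgroups of order 2 are possible by Lagrange.
The subgroups of order 2 are: {e, (1 2)(3 4)}; {e, (1 3)(2 4)}; {e, (1 4)(2 3)}.
So G has 3 subgroups of order 2.

3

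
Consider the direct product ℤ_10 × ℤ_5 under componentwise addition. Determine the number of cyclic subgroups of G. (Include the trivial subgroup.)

14

Group the elements of G by the cyclic subgroup they generate; each cyclic subgroup of order d accounts for φ(d) elements.
Cyclic subgroups by order — order 1: 1; order 2: 1; order 5: 6; order 10: 6.
Total: 14.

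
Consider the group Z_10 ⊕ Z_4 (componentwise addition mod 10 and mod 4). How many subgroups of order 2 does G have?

3

|G| = 40 and 2 | 40, so subgroups of order 2 are possible by Lagrange.
The subgroups of order 2 are: {(0,0), (0,2)}; {(0,0), (5,0)}; {(0,0), (5,2)}.
So G has 3 subgroups of order 2.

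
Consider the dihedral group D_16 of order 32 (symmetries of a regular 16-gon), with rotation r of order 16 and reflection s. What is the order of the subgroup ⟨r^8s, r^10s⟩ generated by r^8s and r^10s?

16

|⟨r^8s⟩| = 2 and |⟨r^10s⟩| = 2, so |H| is a multiple of lcm(2, 2) = 2 and divides |G| = 32.
Closing under the operation: H = {e, r^2, r^4, r^6, r^8, r^10, r^12, r^14, s, r^2s, r^4s, r^6s, r^8s, r^10s, r^12s, r^14s}, so |H| = 16.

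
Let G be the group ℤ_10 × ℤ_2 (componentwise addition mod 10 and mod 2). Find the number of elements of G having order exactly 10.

12

An element (a,b) has order lcm(ord(a), ord(b)); count pairs with lcm equal to 10.
Enumerating gives 12 such elements.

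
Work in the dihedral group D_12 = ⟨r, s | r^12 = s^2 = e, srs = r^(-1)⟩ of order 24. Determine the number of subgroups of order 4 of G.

7

|G| = 24 and 4 | 24, so subgroups of order 4 are possible by Lagrange.
The subgroups of order 4 are: {e, r^6, r^4s, r^10s}; {e, r^6, r^5s, r^11s}; {e, r^6, r^2s, r^8s}; {e, r^3, r^6, r^9}; … (7 in all).
So G has 7 subgroups of order 4.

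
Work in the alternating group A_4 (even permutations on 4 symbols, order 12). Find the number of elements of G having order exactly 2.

3

The elements of order 2 are: (1 2)(3 4), (1 3)(2 4), (1 4)(2 3).
That's 3.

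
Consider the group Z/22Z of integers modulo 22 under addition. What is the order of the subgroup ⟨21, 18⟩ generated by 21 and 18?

22

|⟨21⟩| = 22 and |⟨18⟩| = 11, so |H| is a multiple of lcm(22, 11) = 22 and divides |G| = 22.
Closing {21, 18} under the group operation gives all of G, so |H| = 22.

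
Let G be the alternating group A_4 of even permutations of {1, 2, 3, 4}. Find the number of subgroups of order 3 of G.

4

|G| = 12 and 3 | 12, so subgroups of order 3 are possible by Lagrange.
The subgroups of order 3 are: {e, (1 2 3), (1 3 2)}; {e, (1 2 4), (1 4 2)}; {e, (1 3 4), (1 4 3)}; {e, (2 3 4), (2 4 3)}.
So G has 4 subgroups of order 3.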